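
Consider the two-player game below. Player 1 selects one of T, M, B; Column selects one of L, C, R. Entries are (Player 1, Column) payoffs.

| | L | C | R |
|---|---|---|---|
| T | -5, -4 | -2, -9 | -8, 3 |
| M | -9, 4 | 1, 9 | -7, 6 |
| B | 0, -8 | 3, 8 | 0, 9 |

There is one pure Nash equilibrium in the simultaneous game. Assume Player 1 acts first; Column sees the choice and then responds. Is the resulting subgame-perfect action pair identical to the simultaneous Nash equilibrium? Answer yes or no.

Work backward from Column's decision.
- T: BR = R, leader payoff -8.
- M: BR = C, leader payoff 1.
- B: BR = R, leader payoff 0.
Among -8, 1, 0, the best is 1 at M. Subgame-perfect outcome: (M, C) with payoffs (1, 9).
For the simultaneous game, intersect best replies.
Player 1's best replies: L→B; C→B; R→B.
Column's best replies: T→R; M→C; B→R.
The unique mutual best reply is (B, R), giving (0, 9).
Sequential outcome (M, C) differs from the Nash profile (B, R).

no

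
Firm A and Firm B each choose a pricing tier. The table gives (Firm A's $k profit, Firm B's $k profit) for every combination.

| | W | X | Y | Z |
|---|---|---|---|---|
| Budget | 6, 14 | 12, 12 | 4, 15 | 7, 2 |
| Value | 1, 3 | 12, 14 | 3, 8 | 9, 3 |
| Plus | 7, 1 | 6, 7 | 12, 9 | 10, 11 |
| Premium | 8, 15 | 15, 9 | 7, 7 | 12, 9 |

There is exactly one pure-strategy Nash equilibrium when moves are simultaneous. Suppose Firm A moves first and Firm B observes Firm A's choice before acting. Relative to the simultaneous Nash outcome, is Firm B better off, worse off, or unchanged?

Solve by backward induction (Firm A leads).
- Budget: BR = Y, leader payoff 4.
- Value: BR = X, leader payoff 12.
- Plus: BR = Z, leader payoff 10.
- Premium: BR = W, leader payoff 8.
Firm A's induced payoffs are 4, 12, 10, 8, so Firm A commits to Value. Subgame-perfect outcome: (Value, X) with payoffs (12, 14).
Now find the simultaneous Nash equilibrium.
Firm A's best replies: W→Premium; X→Premium; Y→Plus; Z→Premium.
Firm B's best replies: Budget→Y; Value→X; Plus→Z; Premium→W.
The unique mutual best reply is (Premium, W), giving (8, 15).
Firm B earns 14 sequentially versus 15 at the Nash outcome: worse off.

worse off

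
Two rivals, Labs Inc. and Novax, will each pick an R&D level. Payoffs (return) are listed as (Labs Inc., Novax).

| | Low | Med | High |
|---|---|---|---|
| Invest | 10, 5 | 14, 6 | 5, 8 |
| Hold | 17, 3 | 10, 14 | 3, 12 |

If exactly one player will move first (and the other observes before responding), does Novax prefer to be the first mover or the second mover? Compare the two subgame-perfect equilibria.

If Labs Inc. leads: Novax's best replies are Invest→High, Hold→Med; Labs Inc.'s induced payoffs 5, 10; outcome (Hold, Med), payoffs (10, 14).
If Novax leads: Labs Inc.'s best replies are Low→Hold, Med→Invest, High→Invest; Novax's induced payoffs 3, 6, 8; outcome (Invest, High), payoffs (5, 8).
Novax gets 8 moving first and 14 moving second, so Novax prefers to move second.

second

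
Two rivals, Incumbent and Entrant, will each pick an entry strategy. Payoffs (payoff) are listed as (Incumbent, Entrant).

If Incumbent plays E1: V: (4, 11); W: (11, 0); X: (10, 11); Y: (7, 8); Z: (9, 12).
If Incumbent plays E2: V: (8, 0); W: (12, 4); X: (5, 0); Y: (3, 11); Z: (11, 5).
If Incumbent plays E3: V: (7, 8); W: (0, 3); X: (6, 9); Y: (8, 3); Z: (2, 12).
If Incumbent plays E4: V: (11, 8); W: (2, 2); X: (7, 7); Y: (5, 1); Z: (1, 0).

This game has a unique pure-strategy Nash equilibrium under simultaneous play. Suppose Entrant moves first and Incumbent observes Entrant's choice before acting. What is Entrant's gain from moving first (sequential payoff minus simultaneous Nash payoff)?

3

Work backward from Incumbent's decision.
- V: BR = E4, leader payoff 8.
- W: BR = E2, leader payoff 4.
- X: BR = E1, leader payoff 11.
- Y: BR = E3, leader payoff 3.
- Z: BR = E2, leader payoff 5.
Among 8, 4, 11, 3, 5, the best is 11 at X. Subgame-perfect outcome: (E1, X) with payoffs (10, 11).
For the simultaneous game, intersect best replies.
Incumbent's best replies: V→E4; W→E2; X→E1; Y→E3; Z→E2.
Entrant's best replies: E1→Z; E2→Y; E3→Z; E4→V.
The unique mutual best reply is (E4, V), giving (11, 8).
Entrant's commitment gain: 11 − 8 = 3.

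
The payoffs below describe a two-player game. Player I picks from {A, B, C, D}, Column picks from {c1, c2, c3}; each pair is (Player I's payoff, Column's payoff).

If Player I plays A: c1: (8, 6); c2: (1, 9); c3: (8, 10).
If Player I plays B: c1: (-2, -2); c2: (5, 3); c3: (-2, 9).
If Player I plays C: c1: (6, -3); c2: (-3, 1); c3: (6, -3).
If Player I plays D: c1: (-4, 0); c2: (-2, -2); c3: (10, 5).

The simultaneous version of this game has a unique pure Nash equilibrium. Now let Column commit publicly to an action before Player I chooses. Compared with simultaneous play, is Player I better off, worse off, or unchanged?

Work backward from Player I's decision.
- c1: BR = A, leader payoff 6.
- c2: BR = B, leader payoff 3.
- c3: BR = D, leader payoff 5.
Maximizing over 6, 3, 5, Column chooses c1. Subgame-perfect outcome: (A, c1) with payoffs (8, 6).
For the simultaneous game, intersect best replies.
Player I's best replies: c1→A; c2→B; c3→D.
Column's best replies: A→c3; B→c3; C→c2; D→c3.
Only (D, c3) has each player best-responding; Nash payoffs (10, 5).
Player I earns 8 sequentially versus 10 at the Nash outcome: worse off.

worse off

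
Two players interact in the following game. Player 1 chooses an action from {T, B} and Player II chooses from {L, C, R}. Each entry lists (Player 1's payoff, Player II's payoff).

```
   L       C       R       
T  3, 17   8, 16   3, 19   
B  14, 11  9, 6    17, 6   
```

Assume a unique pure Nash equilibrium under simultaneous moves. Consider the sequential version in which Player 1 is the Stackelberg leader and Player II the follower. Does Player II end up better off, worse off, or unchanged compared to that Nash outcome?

unchanged

Backward induction with Player 1 moving first.
- T: BR = R, leader payoff 3.
- B: BR = L, leader payoff 14.
Among 3, 14, the best is 14 at B. Subgame-perfect outcome: (B, L) with payoffs (14, 11).
Under simultaneous play:
Player 1's best replies: L→B; C→B; R→B.
Player II's best replies: T→R; B→L.
Only (B, L) has each player best-responding; Nash payoffs (14, 11).
Player II earns 11 sequentially versus 11 at the Nash outcome: unchanged.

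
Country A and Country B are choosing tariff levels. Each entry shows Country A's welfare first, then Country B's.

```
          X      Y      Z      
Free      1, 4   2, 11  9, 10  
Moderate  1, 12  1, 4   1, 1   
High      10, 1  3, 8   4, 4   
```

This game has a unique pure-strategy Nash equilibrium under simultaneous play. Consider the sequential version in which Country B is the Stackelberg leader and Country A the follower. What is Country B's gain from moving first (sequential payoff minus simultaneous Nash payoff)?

2

Work backward from Country A's decision.
- X: BR = High, leader payoff 1.
- Y: BR = High, leader payoff 8.
- Z: BR = Free, leader payoff 10.
Country B's induced payoffs are 1, 8, 10, so Country B commits to Z. Subgame-perfect outcome: (Free, Z) with payoffs (9, 10).
Under simultaneous play:
Country A's best replies: X→High; Y→High; Z→Free.
Country B's best replies: Free→Y; Moderate→X; High→Y.
The unique mutual best reply is (High, Y), giving (3, 8).
Country B's commitment gain: 10 − 8 = 2.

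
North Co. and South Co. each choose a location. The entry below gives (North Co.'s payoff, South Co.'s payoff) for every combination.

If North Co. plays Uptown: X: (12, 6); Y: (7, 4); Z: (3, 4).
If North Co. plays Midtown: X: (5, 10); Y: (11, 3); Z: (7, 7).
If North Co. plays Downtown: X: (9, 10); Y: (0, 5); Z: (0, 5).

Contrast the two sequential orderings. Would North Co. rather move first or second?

first

If North Co. leads: South Co.'s best replies are Uptown→X, Midtown→X, Downtown→X; North Co.'s induced payoffs 12, 5, 9; outcome (Uptown, X), payoffs (12, 6).
If South Co. leads: North Co.'s best replies are X→Uptown, Y→Midtown, Z→Midtown; South Co.'s induced payoffs 6, 3, 7; outcome (Midtown, Z), payoffs (7, 7).
North Co. gets 12 moving first and 7 moving second, so North Co. prefers to move first.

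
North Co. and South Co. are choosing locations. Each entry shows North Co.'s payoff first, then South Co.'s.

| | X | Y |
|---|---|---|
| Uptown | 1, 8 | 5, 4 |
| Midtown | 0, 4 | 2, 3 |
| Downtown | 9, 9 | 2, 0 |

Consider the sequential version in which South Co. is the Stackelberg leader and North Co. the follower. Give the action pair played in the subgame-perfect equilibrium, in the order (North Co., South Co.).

North Co. best-responds to each possible South Co. move:
- X → North Co. plays Downtown (best of 1, 0, 9); South Co. gets 9.
- Y → North Co. plays Uptown (best of 5, 2, 2); South Co. gets 4.
Maximizing over 9, 4, South Co. chooses X. Subgame-perfect outcome: (Downtown, X) with payoffs (9, 9).

(Downtown, X)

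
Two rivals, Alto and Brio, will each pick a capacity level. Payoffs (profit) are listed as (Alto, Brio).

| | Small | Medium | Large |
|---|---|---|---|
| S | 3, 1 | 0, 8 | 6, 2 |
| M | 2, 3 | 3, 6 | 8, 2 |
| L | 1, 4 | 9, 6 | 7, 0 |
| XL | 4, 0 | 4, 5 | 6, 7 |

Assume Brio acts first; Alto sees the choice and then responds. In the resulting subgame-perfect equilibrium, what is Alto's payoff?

Solve by backward induction (Brio leads).
- Small → Alto plays XL (best of 3, 2, 1, 4); Brio gets 0.
- Medium → Alto plays L (best of 0, 3, 9, 4); Brio gets 6.
- Large → Alto plays M (best of 6, 8, 7, 6); Brio gets 2.
Brio's induced payoffs are 0, 6, 2, so Brio commits to Medium. Subgame-perfect outcome: (L, Medium) with payoffs (9, 6).

9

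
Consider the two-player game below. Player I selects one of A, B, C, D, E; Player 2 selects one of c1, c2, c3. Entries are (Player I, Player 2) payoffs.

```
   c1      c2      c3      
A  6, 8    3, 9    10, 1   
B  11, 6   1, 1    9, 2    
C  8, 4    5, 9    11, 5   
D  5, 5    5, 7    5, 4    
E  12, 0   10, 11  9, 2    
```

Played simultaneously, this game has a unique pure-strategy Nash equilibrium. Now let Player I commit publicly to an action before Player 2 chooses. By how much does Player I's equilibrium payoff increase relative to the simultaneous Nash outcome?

Solve by backward induction (Player I leads).
- A: BR = c2, leader payoff 3.
- B: BR = c1, leader payoff 11.
- C: BR = c2, leader payoff 5.
- D: BR = c2, leader payoff 5.
- E: BR = c2, leader payoff 10.
Player I's induced payoffs are 3, 11, 5, 5, 10, so Player I commits to B. Subgame-perfect outcome: (B, c1) with payoffs (11, 6).
For the simultaneous game, intersect best replies.
Player I's best replies: c1→E; c2→E; c3→C.
Player 2's best replies: A→c2; B→c1; C→c2; D→c2; E→c2.
Only (E, c2) has each player best-responding; Nash payoffs (10, 11).
Player I's commitment gain: 11 − 10 = 1.

1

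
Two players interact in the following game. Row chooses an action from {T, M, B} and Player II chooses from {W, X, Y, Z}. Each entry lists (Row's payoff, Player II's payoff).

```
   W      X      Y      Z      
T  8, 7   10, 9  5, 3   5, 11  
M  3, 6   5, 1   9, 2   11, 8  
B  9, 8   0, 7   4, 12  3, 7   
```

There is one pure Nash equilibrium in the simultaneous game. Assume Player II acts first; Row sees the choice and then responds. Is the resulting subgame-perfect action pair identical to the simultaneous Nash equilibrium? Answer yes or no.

no

Solve by backward induction (Player II leads).
- W → Row plays B (best of 8, 3, 9); Player II gets 8.
- X → Row plays T (best of 10, 5, 0); Player II gets 9.
- Y → Row plays M (best of 5, 9, 4); Player II gets 2.
- Z → Row plays M (best of 5, 11, 3); Player II gets 8.
Among 8, 9, 2, 8, the best is 9 at X. Subgame-perfect outcome: (T, X) with payoffs (10, 9).
Now find the simultaneous Nash equilibrium.
Row's best replies: W→B; X→T; Y→M; Z→M.
Player II's best replies: T→Z; M→Z; B→Y.
Only (M, Z) has each player best-responding; Nash payoffs (11, 8).
Sequential outcome (T, X) differs from the Nash profile (M, Z).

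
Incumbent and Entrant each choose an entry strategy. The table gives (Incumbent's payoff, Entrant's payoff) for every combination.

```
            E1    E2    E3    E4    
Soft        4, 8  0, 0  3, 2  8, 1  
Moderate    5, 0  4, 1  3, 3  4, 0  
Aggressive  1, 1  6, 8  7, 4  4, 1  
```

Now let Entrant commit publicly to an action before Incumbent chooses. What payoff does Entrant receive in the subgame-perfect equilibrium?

Incumbent best-responds to each possible Entrant move:
- E1: BR = Moderate, leader payoff 0.
- E2: BR = Aggressive, leader payoff 8.
- E3: BR = Aggressive, leader payoff 4.
- E4: BR = Soft, leader payoff 1.
Entrant's induced payoffs are 0, 8, 4, 1, so Entrant commits to E2. Subgame-perfect outcome: (Aggressive, E2) with payoffs (6, 8).

8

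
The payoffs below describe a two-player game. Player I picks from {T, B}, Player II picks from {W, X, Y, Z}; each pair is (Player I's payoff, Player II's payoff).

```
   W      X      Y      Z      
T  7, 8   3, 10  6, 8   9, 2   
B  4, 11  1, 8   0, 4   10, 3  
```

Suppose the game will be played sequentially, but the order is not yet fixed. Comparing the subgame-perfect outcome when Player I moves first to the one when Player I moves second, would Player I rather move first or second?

If Player I leads: Player II's best replies are T→X, B→W; Player I's induced payoffs 3, 4; outcome (B, W), payoffs (4, 11).
If Player II leads: Player I's best replies are W→T, X→T, Y→T, Z→B; Player II's induced payoffs 8, 10, 8, 3; outcome (T, X), payoffs (3, 10).
Player I gets 4 moving first and 3 moving second, so Player I prefers to move first.

first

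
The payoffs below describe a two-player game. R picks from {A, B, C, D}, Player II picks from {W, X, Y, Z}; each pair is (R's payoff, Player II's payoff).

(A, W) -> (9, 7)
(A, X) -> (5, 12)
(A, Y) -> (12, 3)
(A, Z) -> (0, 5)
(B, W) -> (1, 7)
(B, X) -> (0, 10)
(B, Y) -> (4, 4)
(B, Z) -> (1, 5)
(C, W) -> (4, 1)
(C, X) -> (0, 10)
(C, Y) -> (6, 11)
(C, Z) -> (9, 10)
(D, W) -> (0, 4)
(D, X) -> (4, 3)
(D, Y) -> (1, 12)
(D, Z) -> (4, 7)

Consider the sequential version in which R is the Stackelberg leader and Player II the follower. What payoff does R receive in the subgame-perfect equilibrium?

6

Player II best-responds to each possible R move:
- A: Player II compares 7, 12, 3, 5 and picks X; R would get 5.
- B: Player II compares 7, 10, 4, 5 and picks X; R would get 0.
- C: Player II compares 1, 10, 11, 10 and picks Y; R would get 6.
- D: Player II compares 4, 3, 12, 7 and picks Y; R would get 1.
Maximizing over 5, 0, 6, 1, R chooses C. Subgame-perfect outcome: (C, Y) with payoffs (6, 11).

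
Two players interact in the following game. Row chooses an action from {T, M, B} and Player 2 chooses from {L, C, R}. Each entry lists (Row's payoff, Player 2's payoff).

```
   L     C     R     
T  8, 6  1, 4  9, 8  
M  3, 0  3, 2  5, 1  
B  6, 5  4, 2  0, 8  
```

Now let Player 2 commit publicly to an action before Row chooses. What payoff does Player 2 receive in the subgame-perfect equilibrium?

8

Row best-responds to each possible Player 2 move:
- L: BR = T, leader payoff 6.
- C: BR = B, leader payoff 2.
- R: BR = T, leader payoff 8.
Among 6, 2, 8, the best is 8 at R. Subgame-perfect outcome: (T, R) with payoffs (9, 8).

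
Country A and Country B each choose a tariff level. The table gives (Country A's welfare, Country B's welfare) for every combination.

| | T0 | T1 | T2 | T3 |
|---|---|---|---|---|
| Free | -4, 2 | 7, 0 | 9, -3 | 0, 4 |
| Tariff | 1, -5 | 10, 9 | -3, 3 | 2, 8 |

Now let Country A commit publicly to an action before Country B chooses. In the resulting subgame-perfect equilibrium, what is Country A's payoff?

10

Work backward from Country B's decision.
- Free → Country B plays T3 (best of 2, 0, -3, 4); Country A gets 0.
- Tariff → Country B plays T1 (best of -5, 9, 3, 8); Country A gets 10.
Country A's induced payoffs are 0, 10, so Country A commits to Tariff. Subgame-perfect outcome: (Tariff, T1) with payoffs (10, 9).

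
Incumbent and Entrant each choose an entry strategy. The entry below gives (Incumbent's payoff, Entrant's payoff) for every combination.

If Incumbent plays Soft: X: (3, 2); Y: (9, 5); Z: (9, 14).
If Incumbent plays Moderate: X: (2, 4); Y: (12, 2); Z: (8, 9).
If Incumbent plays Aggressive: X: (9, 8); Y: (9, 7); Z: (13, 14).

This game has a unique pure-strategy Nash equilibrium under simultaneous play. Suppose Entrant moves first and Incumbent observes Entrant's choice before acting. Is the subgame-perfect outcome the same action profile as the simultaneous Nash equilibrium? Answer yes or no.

yes

Incumbent best-responds to each possible Entrant move:
- X → Incumbent plays Aggressive (best of 3, 2, 9); Entrant gets 8.
- Y → Incumbent plays Moderate (best of 9, 12, 9); Entrant gets 2.
- Z → Incumbent plays Aggressive (best of 9, 8, 13); Entrant gets 14.
Among 8, 2, 14, the best is 14 at Z. Subgame-perfect outcome: (Aggressive, Z) with payoffs (13, 14).
Now find the simultaneous Nash equilibrium.
Incumbent's best replies: X→Aggressive; Y→Moderate; Z→Aggressive.
Entrant's best replies: Soft→Z; Moderate→Z; Aggressive→Z.
The unique mutual best reply is (Aggressive, Z), giving (13, 14).
Sequential outcome (Aggressive, Z) coincides with the Nash profile (Aggressive, Z).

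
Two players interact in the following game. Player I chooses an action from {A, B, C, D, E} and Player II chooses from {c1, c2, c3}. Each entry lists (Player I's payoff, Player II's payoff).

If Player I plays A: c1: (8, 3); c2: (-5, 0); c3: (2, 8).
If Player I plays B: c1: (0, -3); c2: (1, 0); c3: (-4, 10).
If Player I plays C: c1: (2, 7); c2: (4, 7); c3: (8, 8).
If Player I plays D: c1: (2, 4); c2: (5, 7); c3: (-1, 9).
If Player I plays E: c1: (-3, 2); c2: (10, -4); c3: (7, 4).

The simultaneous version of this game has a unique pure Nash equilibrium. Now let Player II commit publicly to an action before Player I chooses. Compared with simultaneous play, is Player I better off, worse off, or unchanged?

unchanged

Backward induction with Player II moving first.
- c1: Player I compares 8, 0, 2, 2, -3 and picks A; Player II would get 3.
- c2: Player I compares -5, 1, 4, 5, 10 and picks E; Player II would get -4.
- c3: Player I compares 2, -4, 8, -1, 7 and picks C; Player II would get 8.
Among 3, -4, 8, the best is 8 at c3. Subgame-perfect outcome: (C, c3) with payoffs (8, 8).
For the simultaneous game, intersect best replies.
Player I's best replies: c1→A; c2→E; c3→C.
Player II's best replies: A→c3; B→c3; C→c3; D→c3; E→c3.
The unique mutual best reply is (C, c3), giving (8, 8).
Player I earns 8 sequentially versus 8 at the Nash outcome: unchanged.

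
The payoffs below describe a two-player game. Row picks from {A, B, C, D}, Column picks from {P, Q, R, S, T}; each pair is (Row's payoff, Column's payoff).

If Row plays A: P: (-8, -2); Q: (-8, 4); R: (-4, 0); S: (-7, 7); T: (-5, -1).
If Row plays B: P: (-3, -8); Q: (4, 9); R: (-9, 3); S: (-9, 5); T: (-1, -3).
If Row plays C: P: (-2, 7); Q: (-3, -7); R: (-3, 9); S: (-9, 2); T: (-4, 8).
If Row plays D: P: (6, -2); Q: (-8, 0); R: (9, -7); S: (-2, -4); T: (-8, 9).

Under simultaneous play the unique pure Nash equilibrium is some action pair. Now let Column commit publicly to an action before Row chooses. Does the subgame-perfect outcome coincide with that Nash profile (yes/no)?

Work backward from Row's decision.
- P → Row plays D (best of -8, -3, -2, 6); Column gets -2.
- Q → Row plays B (best of -8, 4, -3, -8); Column gets 9.
- R → Row plays D (best of -4, -9, -3, 9); Column gets -7.
- S → Row plays D (best of -7, -9, -9, -2); Column gets -4.
- T → Row plays B (best of -5, -1, -4, -8); Column gets -3.
Among -2, 9, -7, -4, -3, the best is 9 at Q. Subgame-perfect outcome: (B, Q) with payoffs (4, 9).
Under simultaneous play:
Row's best replies: P→D; Q→B; R→D; S→D; T→B.
Column's best replies: A→S; B→Q; C→R; D→T.
The unique mutual best reply is (B, Q), giving (4, 9).
Sequential outcome (B, Q) coincides with the Nash profile (B, Q).

yes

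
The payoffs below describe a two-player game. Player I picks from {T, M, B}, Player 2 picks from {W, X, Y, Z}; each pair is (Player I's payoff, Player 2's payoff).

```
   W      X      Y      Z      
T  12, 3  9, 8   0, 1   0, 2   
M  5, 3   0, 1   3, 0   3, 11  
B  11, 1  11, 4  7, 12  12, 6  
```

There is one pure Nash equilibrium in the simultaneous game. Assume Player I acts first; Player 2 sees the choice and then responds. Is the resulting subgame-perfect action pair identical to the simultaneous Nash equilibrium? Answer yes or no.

Player 2 best-responds to each possible Player I move:
- T: Player 2 compares 3, 8, 1, 2 and picks X; Player I would get 9.
- M: Player 2 compares 3, 1, 0, 11 and picks Z; Player I would get 3.
- B: Player 2 compares 1, 4, 12, 6 and picks Y; Player I would get 7.
Maximizing over 9, 3, 7, Player I chooses T. Subgame-perfect outcome: (T, X) with payoffs (9, 8).
Under simultaneous play:
Player I's best replies: W→T; X→B; Y→B; Z→B.
Player 2's best replies: T→X; M→Z; B→Y.
The unique mutual best reply is (B, Y), giving (7, 12).
Sequential outcome (T, X) differs from the Nash profile (B, Y).

no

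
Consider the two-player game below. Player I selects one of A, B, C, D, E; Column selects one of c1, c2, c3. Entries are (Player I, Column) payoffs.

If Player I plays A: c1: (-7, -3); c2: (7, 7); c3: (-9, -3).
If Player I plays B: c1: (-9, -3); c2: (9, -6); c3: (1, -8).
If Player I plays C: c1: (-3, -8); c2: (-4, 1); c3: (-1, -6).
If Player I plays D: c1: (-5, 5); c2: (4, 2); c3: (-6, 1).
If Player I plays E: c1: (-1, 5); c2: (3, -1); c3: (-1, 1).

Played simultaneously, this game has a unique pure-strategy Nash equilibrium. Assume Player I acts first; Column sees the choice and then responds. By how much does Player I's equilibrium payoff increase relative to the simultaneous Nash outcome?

Column best-responds to each possible Player I move:
- A: BR = c2, leader payoff 7.
- B: BR = c1, leader payoff -9.
- C: BR = c2, leader payoff -4.
- D: BR = c1, leader payoff -5.
- E: BR = c1, leader payoff -1.
Maximizing over 7, -9, -4, -5, -1, Player I chooses A. Subgame-perfect outcome: (A, c2) with payoffs (7, 7).
Under simultaneous play:
Player I's best replies: c1→E; c2→B; c3→B.
Column's best replies: A→c2; B→c1; C→c2; D→c1; E→c1.
The unique mutual best reply is (E, c1), giving (-1, 5).
Player I's commitment gain: 7 − -1 = 8.

8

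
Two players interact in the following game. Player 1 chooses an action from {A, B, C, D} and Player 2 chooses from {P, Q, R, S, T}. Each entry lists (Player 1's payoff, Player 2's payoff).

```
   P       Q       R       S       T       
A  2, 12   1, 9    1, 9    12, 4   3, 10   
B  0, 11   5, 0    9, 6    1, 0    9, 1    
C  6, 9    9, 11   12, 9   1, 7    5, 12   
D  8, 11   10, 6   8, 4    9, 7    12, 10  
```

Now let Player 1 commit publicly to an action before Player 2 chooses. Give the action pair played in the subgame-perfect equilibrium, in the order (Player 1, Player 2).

(D, P)

Solve by backward induction (Player 1 leads).
- A → Player 2 plays P (best of 12, 9, 9, 4, 10); Player 1 gets 2.
- B → Player 2 plays P (best of 11, 0, 6, 0, 1); Player 1 gets 0.
- C → Player 2 plays T (best of 9, 11, 9, 7, 12); Player 1 gets 5.
- D → Player 2 plays P (best of 11, 6, 4, 7, 10); Player 1 gets 8.
Maximizing over 2, 0, 5, 8, Player 1 chooses D. Subgame-perfect outcome: (D, P) with payoffs (8, 11).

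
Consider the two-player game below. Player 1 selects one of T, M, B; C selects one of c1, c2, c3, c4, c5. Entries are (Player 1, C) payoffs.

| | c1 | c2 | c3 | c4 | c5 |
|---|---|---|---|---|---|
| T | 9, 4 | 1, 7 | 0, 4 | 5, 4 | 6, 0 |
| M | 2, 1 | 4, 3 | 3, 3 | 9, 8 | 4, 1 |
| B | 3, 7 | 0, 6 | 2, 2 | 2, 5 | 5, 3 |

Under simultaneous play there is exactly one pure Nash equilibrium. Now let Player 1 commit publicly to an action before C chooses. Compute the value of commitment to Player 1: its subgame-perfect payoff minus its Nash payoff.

0

Work backward from C's decision.
- T → C plays c2 (best of 4, 7, 4, 4, 0); Player 1 gets 1.
- M → C plays c4 (best of 1, 3, 3, 8, 1); Player 1 gets 9.
- B → C plays c1 (best of 7, 6, 2, 5, 3); Player 1 gets 3.
Player 1's induced payoffs are 1, 9, 3, so Player 1 commits to M. Subgame-perfect outcome: (M, c4) with payoffs (9, 8).
Now find the simultaneous Nash equilibrium.
Player 1's best replies: c1→T; c2→M; c3→M; c4→M; c5→T.
C's best replies: T→c2; M→c4; B→c1.
The unique mutual best reply is (M, c4), giving (9, 8).
Player 1's commitment gain: 9 − 9 = 0.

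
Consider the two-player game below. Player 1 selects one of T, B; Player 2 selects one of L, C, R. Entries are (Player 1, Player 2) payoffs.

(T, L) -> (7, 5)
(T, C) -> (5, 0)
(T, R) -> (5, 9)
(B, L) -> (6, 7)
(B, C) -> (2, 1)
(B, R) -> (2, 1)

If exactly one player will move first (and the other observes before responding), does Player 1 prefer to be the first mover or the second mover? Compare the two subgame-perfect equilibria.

first

If Player 1 leads: Player 2's best replies are T→R, B→L; Player 1's induced payoffs 5, 6; outcome (B, L), payoffs (6, 7).
If Player 2 leads: Player 1's best replies are L→T, C→T, R→T; Player 2's induced payoffs 5, 0, 9; outcome (T, R), payoffs (5, 9).
Player 1 gets 6 moving first and 5 moving second, so Player 1 prefers to move first.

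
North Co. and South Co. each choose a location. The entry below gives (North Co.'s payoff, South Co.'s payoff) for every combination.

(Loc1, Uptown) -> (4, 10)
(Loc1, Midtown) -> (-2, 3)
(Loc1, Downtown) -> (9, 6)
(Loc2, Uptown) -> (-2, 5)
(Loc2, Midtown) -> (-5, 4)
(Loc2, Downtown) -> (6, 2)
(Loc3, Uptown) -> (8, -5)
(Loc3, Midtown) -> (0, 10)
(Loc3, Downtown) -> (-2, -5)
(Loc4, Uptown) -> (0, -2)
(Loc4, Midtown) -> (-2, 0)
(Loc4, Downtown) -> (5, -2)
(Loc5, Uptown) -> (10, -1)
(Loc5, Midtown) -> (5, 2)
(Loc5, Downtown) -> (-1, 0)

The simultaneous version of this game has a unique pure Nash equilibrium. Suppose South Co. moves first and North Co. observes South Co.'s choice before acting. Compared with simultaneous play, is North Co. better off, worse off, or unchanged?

Work backward from North Co.'s decision.
- Uptown: North Co. compares 4, -2, 8, 0, 10 and picks Loc5; South Co. would get -1.
- Midtown: North Co. compares -2, -5, 0, -2, 5 and picks Loc5; South Co. would get 2.
- Downtown: North Co. compares 9, 6, -2, 5, -1 and picks Loc1; South Co. would get 6.
Maximizing over -1, 2, 6, South Co. chooses Downtown. Subgame-perfect outcome: (Loc1, Downtown) with payoffs (9, 6).
For the simultaneous game, intersect best replies.
North Co.'s best replies: Uptown→Loc5; Midtown→Loc5; Downtown→Loc1.
South Co.'s best replies: Loc1→Uptown; Loc2→Uptown; Loc3→Midtown; Loc4→Midtown; Loc5→Midtown.
The unique mutual best reply is (Loc5, Midtown), giving (5, 2).
North Co. earns 9 sequentially versus 5 at the Nash outcome: better off.

better off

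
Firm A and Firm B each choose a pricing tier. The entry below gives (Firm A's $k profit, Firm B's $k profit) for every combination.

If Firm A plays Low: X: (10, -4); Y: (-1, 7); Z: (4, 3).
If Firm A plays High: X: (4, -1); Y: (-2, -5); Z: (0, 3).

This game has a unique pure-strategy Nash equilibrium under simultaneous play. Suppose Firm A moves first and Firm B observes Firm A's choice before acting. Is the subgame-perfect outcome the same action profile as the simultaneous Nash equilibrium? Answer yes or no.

Firm B best-responds to each possible Firm A move:
- Low: BR = Y, leader payoff -1.
- High: BR = Z, leader payoff 0.
Among -1, 0, the best is 0 at High. Subgame-perfect outcome: (High, Z) with payoffs (0, 3).
Now find the simultaneous Nash equilibrium.
Firm A's best replies: X→Low; Y→Low; Z→Low.
Firm B's best replies: Low→Y; High→Z.
The unique mutual best reply is (Low, Y), giving (-1, 7).
Sequential outcome (High, Z) differs from the Nash profile (Low, Y).

no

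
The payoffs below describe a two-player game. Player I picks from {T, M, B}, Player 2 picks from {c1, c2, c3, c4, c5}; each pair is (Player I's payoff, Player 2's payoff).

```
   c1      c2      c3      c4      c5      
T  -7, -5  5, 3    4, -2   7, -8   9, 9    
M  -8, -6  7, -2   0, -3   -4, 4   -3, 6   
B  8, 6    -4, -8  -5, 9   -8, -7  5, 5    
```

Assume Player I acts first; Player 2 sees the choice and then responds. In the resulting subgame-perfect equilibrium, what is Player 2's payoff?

9

Work backward from Player 2's decision.
- T: BR = c5, leader payoff 9.
- M: BR = c5, leader payoff -3.
- B: BR = c3, leader payoff -5.
Maximizing over 9, -3, -5, Player I chooses T. Subgame-perfect outcome: (T, c5) with payoffs (9, 9).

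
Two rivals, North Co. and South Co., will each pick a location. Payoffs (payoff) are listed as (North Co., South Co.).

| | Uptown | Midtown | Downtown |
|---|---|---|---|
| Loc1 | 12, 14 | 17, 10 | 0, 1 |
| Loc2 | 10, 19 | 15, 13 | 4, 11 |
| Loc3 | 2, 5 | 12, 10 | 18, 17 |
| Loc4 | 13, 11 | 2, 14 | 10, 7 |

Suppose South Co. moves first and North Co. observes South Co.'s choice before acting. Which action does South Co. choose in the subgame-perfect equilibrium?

Downtown

North Co. best-responds to each possible South Co. move:
- Uptown: North Co. compares 12, 10, 2, 13 and picks Loc4; South Co. would get 11.
- Midtown: North Co. compares 17, 15, 12, 2 and picks Loc1; South Co. would get 10.
- Downtown: North Co. compares 0, 4, 18, 10 and picks Loc3; South Co. would get 17.
Among 11, 10, 17, the best is 17 at Downtown. Subgame-perfect outcome: (Loc3, Downtown) with payoffs (18, 17).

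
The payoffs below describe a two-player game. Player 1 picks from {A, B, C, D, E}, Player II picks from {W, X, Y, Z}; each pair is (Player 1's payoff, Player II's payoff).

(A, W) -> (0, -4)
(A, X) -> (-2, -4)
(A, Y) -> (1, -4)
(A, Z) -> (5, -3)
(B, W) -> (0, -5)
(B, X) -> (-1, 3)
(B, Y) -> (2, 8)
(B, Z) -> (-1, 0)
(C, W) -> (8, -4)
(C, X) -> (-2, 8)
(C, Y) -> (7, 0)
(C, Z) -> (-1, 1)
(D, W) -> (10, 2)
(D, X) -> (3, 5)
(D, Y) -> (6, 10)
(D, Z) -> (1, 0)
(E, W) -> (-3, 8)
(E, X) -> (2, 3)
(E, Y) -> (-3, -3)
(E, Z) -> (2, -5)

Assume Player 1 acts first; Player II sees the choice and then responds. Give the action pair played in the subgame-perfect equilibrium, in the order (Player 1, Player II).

(D, Y)

Work backward from Player II's decision.
- A: Player II compares -4, -4, -4, -3 and picks Z; Player 1 would get 5.
- B: Player II compares -5, 3, 8, 0 and picks Y; Player 1 would get 2.
- C: Player II compares -4, 8, 0, 1 and picks X; Player 1 would get -2.
- D: Player II compares 2, 5, 10, 0 and picks Y; Player 1 would get 6.
- E: Player II compares 8, 3, -3, -5 and picks W; Player 1 would get -3.
Player 1's induced payoffs are 5, 2, -2, 6, -3, so Player 1 commits to D. Subgame-perfect outcome: (D, Y) with payoffs (6, 10).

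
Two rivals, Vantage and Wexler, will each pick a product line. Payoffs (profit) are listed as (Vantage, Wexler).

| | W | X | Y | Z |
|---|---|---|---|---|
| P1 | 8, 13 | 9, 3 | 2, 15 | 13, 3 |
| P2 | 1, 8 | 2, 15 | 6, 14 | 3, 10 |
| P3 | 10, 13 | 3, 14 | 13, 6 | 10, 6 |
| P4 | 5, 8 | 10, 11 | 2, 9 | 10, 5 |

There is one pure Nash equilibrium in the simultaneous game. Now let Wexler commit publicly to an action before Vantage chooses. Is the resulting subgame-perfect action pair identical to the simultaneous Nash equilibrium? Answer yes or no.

Solve by backward induction (Wexler leads).
- W: BR = P3, leader payoff 13.
- X: BR = P4, leader payoff 11.
- Y: BR = P3, leader payoff 6.
- Z: BR = P1, leader payoff 3.
Wexler's induced payoffs are 13, 11, 6, 3, so Wexler commits to W. Subgame-perfect outcome: (P3, W) with payoffs (10, 13).
For the simultaneous game, intersect best replies.
Vantage's best replies: W→P3; X→P4; Y→P3; Z→P1.
Wexler's best replies: P1→Y; P2→X; P3→X; P4→X.
The unique mutual best reply is (P4, X), giving (10, 11).
Sequential outcome (P3, W) differs from the Nash profile (P4, X).

no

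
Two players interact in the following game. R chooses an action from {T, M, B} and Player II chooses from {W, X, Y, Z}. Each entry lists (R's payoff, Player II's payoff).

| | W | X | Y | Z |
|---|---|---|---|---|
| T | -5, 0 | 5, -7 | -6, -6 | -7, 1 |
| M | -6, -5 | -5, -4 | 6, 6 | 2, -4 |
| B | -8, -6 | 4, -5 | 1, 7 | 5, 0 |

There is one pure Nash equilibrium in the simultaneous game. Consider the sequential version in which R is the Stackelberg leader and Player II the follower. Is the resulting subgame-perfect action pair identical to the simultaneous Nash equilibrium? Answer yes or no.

yes

Player II best-responds to each possible R move:
- T: BR = Z, leader payoff -7.
- M: BR = Y, leader payoff 6.
- B: BR = Y, leader payoff 1.
R's induced payoffs are -7, 6, 1, so R commits to M. Subgame-perfect outcome: (M, Y) with payoffs (6, 6).
Now find the simultaneous Nash equilibrium.
R's best replies: W→T; X→T; Y→M; Z→B.
Player II's best replies: T→Z; M→Y; B→Y.
The unique mutual best reply is (M, Y), giving (6, 6).
Sequential outcome (M, Y) coincides with the Nash profile (M, Y).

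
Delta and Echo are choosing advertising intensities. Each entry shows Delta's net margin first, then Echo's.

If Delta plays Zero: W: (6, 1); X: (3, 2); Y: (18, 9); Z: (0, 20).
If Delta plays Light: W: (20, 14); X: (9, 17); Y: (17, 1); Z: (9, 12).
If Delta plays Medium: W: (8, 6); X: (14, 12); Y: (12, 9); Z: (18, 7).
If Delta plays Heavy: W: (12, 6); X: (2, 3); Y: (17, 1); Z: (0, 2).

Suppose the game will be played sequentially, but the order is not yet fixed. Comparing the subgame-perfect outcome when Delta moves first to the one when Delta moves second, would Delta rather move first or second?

If Delta leads: Echo's best replies are Zero→Z, Light→X, Medium→X, Heavy→W; Delta's induced payoffs 0, 9, 14, 12; outcome (Medium, X), payoffs (14, 12).
If Echo leads: Delta's best replies are W→Light, X→Medium, Y→Zero, Z→Medium; Echo's induced payoffs 14, 12, 9, 7; outcome (Light, W), payoffs (20, 14).
Delta gets 14 moving first and 20 moving second, so Delta prefers to move second.

second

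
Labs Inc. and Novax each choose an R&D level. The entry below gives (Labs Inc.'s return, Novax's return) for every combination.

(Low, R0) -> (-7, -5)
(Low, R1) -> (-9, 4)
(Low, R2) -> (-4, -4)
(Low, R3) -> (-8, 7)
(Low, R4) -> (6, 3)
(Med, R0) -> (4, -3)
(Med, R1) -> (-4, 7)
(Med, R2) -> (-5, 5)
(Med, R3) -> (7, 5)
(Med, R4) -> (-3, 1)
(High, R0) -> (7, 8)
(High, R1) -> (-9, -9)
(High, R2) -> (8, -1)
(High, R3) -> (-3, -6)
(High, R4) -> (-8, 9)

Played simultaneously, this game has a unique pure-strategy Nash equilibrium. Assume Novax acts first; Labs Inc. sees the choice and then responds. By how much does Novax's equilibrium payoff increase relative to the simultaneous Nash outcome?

Labs Inc. best-responds to each possible Novax move:
- R0 → Labs Inc. plays High (best of -7, 4, 7); Novax gets 8.
- R1 → Labs Inc. plays Med (best of -9, -4, -9); Novax gets 7.
- R2 → Labs Inc. plays High (best of -4, -5, 8); Novax gets -1.
- R3 → Labs Inc. plays Med (best of -8, 7, -3); Novax gets 5.
- R4 → Labs Inc. plays Low (best of 6, -3, -8); Novax gets 3.
Among 8, 7, -1, 5, 3, the best is 8 at R0. Subgame-perfect outcome: (High, R0) with payoffs (7, 8).
Under simultaneous play:
Labs Inc.'s best replies: R0→High; R1→Med; R2→High; R3→Med; R4→Low.
Novax's best replies: Low→R3; Med→R1; High→R4.
Only (Med, R1) has each player best-responding; Nash payoffs (-4, 7).
Novax's commitment gain: 8 − 7 = 1.

1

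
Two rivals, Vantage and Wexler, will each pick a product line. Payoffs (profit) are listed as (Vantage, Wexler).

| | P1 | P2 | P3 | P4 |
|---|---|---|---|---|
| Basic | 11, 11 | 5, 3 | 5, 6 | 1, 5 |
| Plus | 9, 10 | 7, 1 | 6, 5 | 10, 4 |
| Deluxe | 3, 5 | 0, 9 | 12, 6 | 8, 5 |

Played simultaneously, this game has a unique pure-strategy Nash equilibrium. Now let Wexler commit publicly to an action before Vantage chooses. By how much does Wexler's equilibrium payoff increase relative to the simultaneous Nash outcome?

0

Backward induction with Wexler moving first.
- P1 → Vantage plays Basic (best of 11, 9, 3); Wexler gets 11.
- P2 → Vantage plays Plus (best of 5, 7, 0); Wexler gets 1.
- P3 → Vantage plays Deluxe (best of 5, 6, 12); Wexler gets 6.
- P4 → Vantage plays Plus (best of 1, 10, 8); Wexler gets 4.
Maximizing over 11, 1, 6, 4, Wexler chooses P1. Subgame-perfect outcome: (Basic, P1) with payoffs (11, 11).
Now find the simultaneous Nash equilibrium.
Vantage's best replies: P1→Basic; P2→Plus; P3→Deluxe; P4→Plus.
Wexler's best replies: Basic→P1; Plus→P1; Deluxe→P2.
Only (Basic, P1) has each player best-responding; Nash payoffs (11, 11).
Wexler's commitment gain: 11 − 11 = 0.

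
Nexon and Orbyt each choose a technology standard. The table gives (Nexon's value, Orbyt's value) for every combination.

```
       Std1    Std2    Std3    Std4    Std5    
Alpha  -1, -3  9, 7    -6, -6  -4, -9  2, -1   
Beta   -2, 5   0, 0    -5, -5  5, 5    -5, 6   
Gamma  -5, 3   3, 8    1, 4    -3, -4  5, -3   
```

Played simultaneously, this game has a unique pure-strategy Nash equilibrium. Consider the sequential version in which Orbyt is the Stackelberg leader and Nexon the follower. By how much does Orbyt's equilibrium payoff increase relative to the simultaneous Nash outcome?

Work backward from Nexon's decision.
- Std1: Nexon compares -1, -2, -5 and picks Alpha; Orbyt would get -3.
- Std2: Nexon compares 9, 0, 3 and picks Alpha; Orbyt would get 7.
- Std3: Nexon compares -6, -5, 1 and picks Gamma; Orbyt would get 4.
- Std4: Nexon compares -4, 5, -3 and picks Beta; Orbyt would get 5.
- Std5: Nexon compares 2, -5, 5 and picks Gamma; Orbyt would get -3.
Maximizing over -3, 7, 4, 5, -3, Orbyt chooses Std2. Subgame-perfect outcome: (Alpha, Std2) with payoffs (9, 7).
For the simultaneous game, intersect best replies.
Nexon's best replies: Std1→Alpha; Std2→Alpha; Std3→Gamma; Std4→Beta; Std5→Gamma.
Orbyt's best replies: Alpha→Std2; Beta→Std5; Gamma→Std2.
Only (Alpha, Std2) has each player best-responding; Nash payoffs (9, 7).
Orbyt's commitment gain: 7 − 7 = 0.

0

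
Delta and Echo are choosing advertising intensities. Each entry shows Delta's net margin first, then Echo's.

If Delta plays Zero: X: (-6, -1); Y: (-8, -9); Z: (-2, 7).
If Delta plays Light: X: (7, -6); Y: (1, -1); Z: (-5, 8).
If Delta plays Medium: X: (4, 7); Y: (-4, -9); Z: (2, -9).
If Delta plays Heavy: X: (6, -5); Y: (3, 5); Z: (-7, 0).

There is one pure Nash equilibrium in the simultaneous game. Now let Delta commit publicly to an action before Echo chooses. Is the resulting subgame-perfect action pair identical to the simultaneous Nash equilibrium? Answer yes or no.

Solve by backward induction (Delta leads).
- Zero: Echo compares -1, -9, 7 and picks Z; Delta would get -2.
- Light: Echo compares -6, -1, 8 and picks Z; Delta would get -5.
- Medium: Echo compares 7, -9, -9 and picks X; Delta would get 4.
- Heavy: Echo compares -5, 5, 0 and picks Y; Delta would get 3.
Delta's induced payoffs are -2, -5, 4, 3, so Delta commits to Medium. Subgame-perfect outcome: (Medium, X) with payoffs (4, 7).
Now find the simultaneous Nash equilibrium.
Delta's best replies: X→Light; Y→Heavy; Z→Medium.
Echo's best replies: Zero→Z; Light→Z; Medium→X; Heavy→Y.
The unique mutual best reply is (Heavy, Y), giving (3, 5).
Sequential outcome (Medium, X) differs from the Nash profile (Heavy, Y).

no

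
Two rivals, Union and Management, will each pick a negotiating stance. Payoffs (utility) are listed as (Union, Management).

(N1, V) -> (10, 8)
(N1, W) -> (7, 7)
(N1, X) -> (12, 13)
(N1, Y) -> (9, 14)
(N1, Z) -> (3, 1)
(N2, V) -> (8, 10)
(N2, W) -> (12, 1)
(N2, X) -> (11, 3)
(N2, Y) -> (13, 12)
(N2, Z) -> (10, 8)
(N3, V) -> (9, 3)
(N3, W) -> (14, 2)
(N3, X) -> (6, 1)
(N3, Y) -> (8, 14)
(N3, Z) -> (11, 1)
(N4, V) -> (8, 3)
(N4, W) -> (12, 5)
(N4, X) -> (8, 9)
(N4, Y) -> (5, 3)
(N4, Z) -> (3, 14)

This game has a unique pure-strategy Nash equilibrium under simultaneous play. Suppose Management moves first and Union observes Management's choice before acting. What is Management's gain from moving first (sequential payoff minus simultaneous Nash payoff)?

1

Solve by backward induction (Management leads).
- V: Union compares 10, 8, 9, 8 and picks N1; Management would get 8.
- W: Union compares 7, 12, 14, 12 and picks N3; Management would get 2.
- X: Union compares 12, 11, 6, 8 and picks N1; Management would get 13.
- Y: Union compares 9, 13, 8, 5 and picks N2; Management would get 12.
- Z: Union compares 3, 10, 11, 3 and picks N3; Management would get 1.
Management's induced payoffs are 8, 2, 13, 12, 1, so Management commits to X. Subgame-perfect outcome: (N1, X) with payoffs (12, 13).
Now find the simultaneous Nash equilibrium.
Union's best replies: V→N1; W→N3; X→N1; Y→N2; Z→N3.
Management's best replies: N1→Y; N2→Y; N3→Y; N4→Z.
The unique mutual best reply is (N2, Y), giving (13, 12).
Management's commitment gain: 13 − 12 = 1.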